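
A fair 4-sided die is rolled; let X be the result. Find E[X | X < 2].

Given X < 2, X is equally likely to be any of {1}.
E[X | X < 2] = (1) / 1 = 1.

1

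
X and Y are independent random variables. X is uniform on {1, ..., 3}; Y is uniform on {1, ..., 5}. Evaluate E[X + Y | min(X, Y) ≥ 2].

6

Outcomes with min(X, Y) ≥ 2: (2,2), (2,3), (2,4), (2,5), (3,2), (3,3), (3,4), (3,5), each with probability 1/15.
E[X + Y | min(X, Y) ≥ 2] = (4 + 5 + 6 + 7 + 5 + 6 + 7 + 8) / 8 = 6.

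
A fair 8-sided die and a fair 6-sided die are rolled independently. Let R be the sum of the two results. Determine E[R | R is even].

8

P(R is even) = 1/2.
Σ over the event: 2·1/48 + 4·1/16 + 6·5/48 + 8·1/8 + 10·5/48 + 12·1/16 + 14·1/48 = 4.
E[R | R is even] = (4) / (1/2) = 8.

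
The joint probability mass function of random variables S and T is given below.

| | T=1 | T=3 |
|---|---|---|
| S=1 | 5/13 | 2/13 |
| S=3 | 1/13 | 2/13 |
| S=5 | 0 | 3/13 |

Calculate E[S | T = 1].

P(T = 1) = 6/13.
Summing S·P(S=x,T=y) over the conditioning event gives 8/13.
E[S | T = 1] = (8/13) / (6/13) = 4/3.

4/3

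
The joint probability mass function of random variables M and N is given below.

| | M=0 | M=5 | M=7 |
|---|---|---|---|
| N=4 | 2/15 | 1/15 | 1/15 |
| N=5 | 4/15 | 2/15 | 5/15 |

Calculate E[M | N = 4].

3

P(N = 4) = 4/15.
Σ M·P over the event = 0·(2/15) + 5·(1/15) + 7·(1/15) = 4/5.
E[M | N = 4] = (4/5) / (4/15) = 3.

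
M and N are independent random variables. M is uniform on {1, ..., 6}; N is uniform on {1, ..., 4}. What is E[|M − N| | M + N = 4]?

4/3

Outcomes with M + N = 4: (1,3), (2,2), (3,1), each with probability 1/24.
E[|M − N| | M + N = 4] = (2 + 0 + 2) / 3 = 4/3.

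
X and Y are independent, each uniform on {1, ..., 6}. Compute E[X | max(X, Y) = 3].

Outcomes with max(X, Y) = 3: (1,3), (2,3), (3,1), (3,2), (3,3), each with probability 1/36.
E[X | max(X, Y) = 3] = (1 + 2 + 3 + 3 + 3) / 5 = 12/5.

12/5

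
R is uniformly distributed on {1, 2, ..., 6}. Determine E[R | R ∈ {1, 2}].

P(R ∈ {1, 2}) = 1/3.
Σ over the event: 1·1/6 + 2·1/6 = 1/2.
E[R | R ∈ {1, 2}] = (1/2) / (1/3) = 3/2.

3/2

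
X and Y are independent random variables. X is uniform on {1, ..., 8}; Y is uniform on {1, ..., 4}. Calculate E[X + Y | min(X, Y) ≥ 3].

P(min(X, Y) ≥ 3) = 3/8.
Summing (X+Y)·P(x,y) over outcomes with min(X, Y) ≥ 3 gives 27/8.
E[X + Y | min(X, Y) ≥ 3] = (27/8) / (3/8) = 9.

9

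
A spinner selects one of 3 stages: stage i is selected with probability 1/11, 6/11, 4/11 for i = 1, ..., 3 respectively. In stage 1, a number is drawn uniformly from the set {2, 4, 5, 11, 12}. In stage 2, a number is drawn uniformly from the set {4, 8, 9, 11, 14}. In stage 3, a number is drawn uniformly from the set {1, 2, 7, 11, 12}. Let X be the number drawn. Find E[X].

E[X | stage 1] = (2+4+5+11+12)/5 = 34/5.
E[X | stage 2] = (4+8+9+11+14)/5 = 46/5.
E[X | stage 3] = (1+2+7+11+12)/5 = 33/5.
E[X] = (1/11)·(34/5) + (6/11)·(46/5) + (4/11)·(33/5) = 442/55.

442/55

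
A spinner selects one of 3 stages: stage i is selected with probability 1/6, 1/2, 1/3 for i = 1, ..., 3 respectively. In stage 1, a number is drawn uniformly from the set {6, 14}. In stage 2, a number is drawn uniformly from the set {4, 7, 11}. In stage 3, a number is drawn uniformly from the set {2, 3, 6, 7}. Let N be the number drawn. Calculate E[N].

E[N | stage 1] = (6+14)/2 = 10.
E[N | stage 2] = (4+7+11)/3 = 22/3.
E[N | stage 3] = (2+3+6+7)/4 = 9/2.
By the law of total expectation,
E[N] = (1/6)·(10) + (1/2)·(22/3) + (1/3)·(9/2) = 41/6.

41/6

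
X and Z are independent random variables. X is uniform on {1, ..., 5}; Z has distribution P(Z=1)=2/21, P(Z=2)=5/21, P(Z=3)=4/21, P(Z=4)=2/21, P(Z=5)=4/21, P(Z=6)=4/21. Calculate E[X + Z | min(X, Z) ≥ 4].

P(min(X, Z) ≥ 4) = 4/21.
Summing (X+Z)·P(x,y) over outcomes with min(X, Z) ≥ 4 gives 194/105.
E[X + Z | min(X, Z) ≥ 4] = (194/105) / (4/21) = 97/10.

97/10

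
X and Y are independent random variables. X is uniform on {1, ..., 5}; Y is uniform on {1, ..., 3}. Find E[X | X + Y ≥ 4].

P(X + Y ≥ 4) = 4/5.
Summing X·P(x,y) over outcomes with X + Y ≥ 4 gives 41/15.
E[X | X + Y ≥ 4] = (41/15) / (4/5) = 41/12.

41/12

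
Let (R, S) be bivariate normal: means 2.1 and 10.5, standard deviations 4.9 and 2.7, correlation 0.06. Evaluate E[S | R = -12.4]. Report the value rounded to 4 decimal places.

The regression of S on R has slope ρ·σ_S/σ_R and passes through (μ_R, μ_S).
E[S | R=-12.4] = 10.5 + (0.06)·(2.7/4.9)·(-12.4 − (2.1)) = 10.5 + (0.033061)·(-14.5) = 10.0206.

10.0206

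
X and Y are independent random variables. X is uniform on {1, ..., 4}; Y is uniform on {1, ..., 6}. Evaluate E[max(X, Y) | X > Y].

10/3

Outcomes with X > Y: (2,1), (3,1), (3,2), (4,1), (4,2), (4,3), each with probability 1/24.
E[max(X, Y) | X > Y] = (2 + 3 + 3 + 4 + 4 + 4) / 6 = 10/3.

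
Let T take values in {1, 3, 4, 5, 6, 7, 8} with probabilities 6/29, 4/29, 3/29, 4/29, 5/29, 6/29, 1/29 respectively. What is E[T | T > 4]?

25/4

P(T > 4) = 16/29.
Σ over the event: 5·4/29 + 6·5/29 + 7·6/29 + 8·1/29 = 100/29.
E[T | T > 4] = (100/29) / (16/29) = 25/4.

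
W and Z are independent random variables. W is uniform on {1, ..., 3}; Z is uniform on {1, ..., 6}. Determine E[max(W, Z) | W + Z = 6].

P(W + Z = 6) = 1/6.
Summing max(W,Z)·P(x,y) over outcomes with W + Z = 6 gives 2/3.
E[max(W, Z) | W + Z = 6] = (2/3) / (1/6) = 4.

4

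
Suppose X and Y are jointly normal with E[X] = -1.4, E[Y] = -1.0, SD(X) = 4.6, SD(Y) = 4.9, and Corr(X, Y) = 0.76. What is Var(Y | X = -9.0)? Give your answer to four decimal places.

For a bivariate normal, Var(Y | X=x) = σ_Y²(1 − ρ²).
Var(Y | X=-9.0) = (4.9)²·(1 − (0.76)²) = 24.01·0.4224 = 10.1418.

10.1418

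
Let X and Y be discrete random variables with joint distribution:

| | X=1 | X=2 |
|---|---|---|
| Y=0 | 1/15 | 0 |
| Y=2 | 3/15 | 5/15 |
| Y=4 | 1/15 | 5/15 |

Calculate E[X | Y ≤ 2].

14/9

P(Y ≤ 2) = 3/5.
Summing X·P(X=x,Y=y) over the conditioning event gives 14/15.
E[X | Y ≤ 2] = (14/15) / (3/5) = 14/9.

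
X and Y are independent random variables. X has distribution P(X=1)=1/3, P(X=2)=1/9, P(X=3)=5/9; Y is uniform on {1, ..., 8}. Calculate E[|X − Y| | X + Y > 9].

P(X + Y > 9) = 11/72.
Summing |X−Y|·P(x,y) over outcomes with X + Y > 9 gives 17/24.
E[|X − Y| | X + Y > 9] = (17/24) / (11/72) = 51/11.

51/11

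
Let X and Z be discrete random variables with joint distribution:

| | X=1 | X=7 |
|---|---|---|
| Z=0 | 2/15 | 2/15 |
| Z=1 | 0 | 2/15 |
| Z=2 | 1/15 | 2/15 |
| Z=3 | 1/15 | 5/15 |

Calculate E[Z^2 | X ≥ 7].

5

P(X ≥ 7) = 11/15.
Σ Z^2·P over the event = 0·(2/15) + 1·(2/15) + 4·(2/15) + 9·(5/15) = 11/3.
E[Z^2 | X ≥ 7] = (11/3) / (11/15) = 5.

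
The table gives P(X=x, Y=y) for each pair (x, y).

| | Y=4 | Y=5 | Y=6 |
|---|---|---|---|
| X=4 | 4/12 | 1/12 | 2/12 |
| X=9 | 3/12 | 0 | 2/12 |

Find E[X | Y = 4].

43/7

P(Y = 4) = 7/12.
Σ X·P over the event = 4·(4/12) + 9·(3/12) = 43/12.
E[X | Y = 4] = (43/12) / (7/12) = 43/7.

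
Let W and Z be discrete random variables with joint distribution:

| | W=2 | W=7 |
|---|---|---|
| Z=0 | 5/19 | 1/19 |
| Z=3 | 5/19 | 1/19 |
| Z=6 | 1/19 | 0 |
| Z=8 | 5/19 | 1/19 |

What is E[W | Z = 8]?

17/6

P(Z = 8) = 6/19.
Summing W·P(W=x,Z=y) over the conditioning event gives 17/19.
E[W | Z = 8] = (17/19) / (6/19) = 17/6.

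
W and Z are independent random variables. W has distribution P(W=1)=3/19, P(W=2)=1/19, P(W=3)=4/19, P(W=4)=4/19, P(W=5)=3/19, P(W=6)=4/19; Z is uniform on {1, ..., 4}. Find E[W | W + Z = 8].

5

P(W + Z = 8) = 11/76.
Summing W·P(x,y) over outcomes with W + Z = 8 gives 55/76.
E[W | W + Z = 8] = (55/76) / (11/76) = 5.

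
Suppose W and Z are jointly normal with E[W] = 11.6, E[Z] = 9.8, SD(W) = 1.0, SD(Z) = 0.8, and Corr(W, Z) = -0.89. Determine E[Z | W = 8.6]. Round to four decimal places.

11.9360

The regression of Z on W has slope ρ·σ_Z/σ_W and passes through (μ_W, μ_Z).
E[Z | W=8.6] = 9.8 + (-0.89)·(0.8/1.0)·(8.6 − (11.6)) = 9.8 + (-0.712)·(-3) = 11.9360.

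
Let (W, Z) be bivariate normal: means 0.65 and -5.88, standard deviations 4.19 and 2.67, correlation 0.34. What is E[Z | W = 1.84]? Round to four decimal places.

For a bivariate normal, E[Z | W=x] = μ_Z + ρ·(σ_Z/σ_W)·(x − μ_W).
E[Z | W=1.84] = -5.88 + (0.34)·(2.67/4.19)·(1.84 − (0.65)) = -5.88 + (0.21666)·(1.19) = -5.6222.

-5.6222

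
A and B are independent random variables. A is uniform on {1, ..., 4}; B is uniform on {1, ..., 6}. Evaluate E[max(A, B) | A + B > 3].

89/21

P(A + B > 3) = 7/8.
Summing max(A,B)·P(x,y) over outcomes with A + B > 3 gives 89/24.
E[max(A, B) | A + B > 3] = (89/24) / (7/8) = 89/21.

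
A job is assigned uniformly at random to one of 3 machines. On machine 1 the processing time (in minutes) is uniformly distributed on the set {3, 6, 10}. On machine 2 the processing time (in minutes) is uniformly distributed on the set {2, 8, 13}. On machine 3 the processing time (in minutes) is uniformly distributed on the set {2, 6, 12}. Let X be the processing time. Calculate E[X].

E[X | machine 1] = (3+6+10)/3 = 19/3.
E[X | machine 2] = (2+8+13)/3 = 23/3.
E[X | machine 3] = (2+6+12)/3 = 20/3.
By the law of total expectation,
E[X] = (1/3)·(19/3) + (1/3)·(23/3) + (1/3)·(20/3) = 62/9.

62/9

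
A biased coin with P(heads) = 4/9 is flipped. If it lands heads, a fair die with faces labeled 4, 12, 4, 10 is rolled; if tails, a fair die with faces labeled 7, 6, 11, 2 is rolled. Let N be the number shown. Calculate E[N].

125/18

E[N | heads] = (4+12+4+10)/4 = 15/2.
E[N | tails] = (7+6+11+2)/4 = 13/2.
By the law of total expectation,
E[N] = (4/9)·(15/2) + (5/9)·(13/2) = 125/18.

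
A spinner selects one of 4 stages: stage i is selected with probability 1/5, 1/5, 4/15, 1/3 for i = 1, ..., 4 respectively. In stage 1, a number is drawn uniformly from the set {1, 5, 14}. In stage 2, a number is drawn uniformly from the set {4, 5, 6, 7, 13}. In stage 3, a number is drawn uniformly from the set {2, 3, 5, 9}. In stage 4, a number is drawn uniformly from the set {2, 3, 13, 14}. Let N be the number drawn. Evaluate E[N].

E[N | stage 1] = (1+5+14)/3 = 20/3.
E[N | stage 2] = (4+5+6+7+13)/5 = 7.
E[N | stage 3] = (2+3+5+9)/4 = 19/4.
E[N | stage 4] = (2+3+13+14)/4 = 8.
By the law of total expectation,
E[N] = (1/5)·(20/3) + (1/5)·(7) + (4/15)·(19/4) + (1/3)·(8) = 20/3.

20/3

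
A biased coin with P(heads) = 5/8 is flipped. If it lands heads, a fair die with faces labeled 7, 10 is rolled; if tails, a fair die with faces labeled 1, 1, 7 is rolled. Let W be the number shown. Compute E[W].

E[W | heads] = (7+10)/2 = 17/2.
E[W | tails] = (1+1+7)/3 = 3.
E[W] = (5/8)·(17/2) + (3/8)·(3) = 103/16.

103/16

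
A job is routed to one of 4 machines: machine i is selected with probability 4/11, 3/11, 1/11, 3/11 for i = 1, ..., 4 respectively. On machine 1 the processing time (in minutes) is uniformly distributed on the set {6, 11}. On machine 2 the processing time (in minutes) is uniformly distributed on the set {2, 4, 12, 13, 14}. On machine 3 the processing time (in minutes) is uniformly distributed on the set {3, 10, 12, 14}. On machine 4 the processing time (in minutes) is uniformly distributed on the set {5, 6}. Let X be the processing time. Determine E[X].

E[X | machine 1] = (6+11)/2 = 17/2.
E[X | machine 2] = (2+4+12+13+14)/5 = 9.
E[X | machine 3] = (3+10+12+14)/4 = 39/4.
E[X | machine 4] = (5+6)/2 = 11/2.
E[X] = (4/11)·(17/2) + (3/11)·(9) + (1/11)·(39/4) + (3/11)·(11/2) = 349/44.

349/44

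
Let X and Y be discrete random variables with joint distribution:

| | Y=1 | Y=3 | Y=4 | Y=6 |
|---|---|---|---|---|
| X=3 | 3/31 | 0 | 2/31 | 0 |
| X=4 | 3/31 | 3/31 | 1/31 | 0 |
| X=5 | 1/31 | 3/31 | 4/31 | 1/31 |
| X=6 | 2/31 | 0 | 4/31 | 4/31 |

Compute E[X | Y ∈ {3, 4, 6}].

5

P(Y ∈ {3, 4, 6}) = 22/31.
Σ X·P over the event = 3·(2/31) + 4·(3/31) + 4·(1/31) + 5·(3/31) + 5·(4/31) + 5·(1/31) + 6·(4/31) + 6·(4/31) = 110/31.
E[X | Y ∈ {3, 4, 6}] = (110/31) / (22/31) = 5.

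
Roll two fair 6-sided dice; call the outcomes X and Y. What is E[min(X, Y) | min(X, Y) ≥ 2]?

16/5

P(min(X, Y) ≥ 2) = 25/36.
Summing min(X,Y)·P(x,y) over outcomes with min(X, Y) ≥ 2 gives 20/9.
E[min(X, Y) | min(X, Y) ≥ 2] = (20/9) / (25/36) = 16/5.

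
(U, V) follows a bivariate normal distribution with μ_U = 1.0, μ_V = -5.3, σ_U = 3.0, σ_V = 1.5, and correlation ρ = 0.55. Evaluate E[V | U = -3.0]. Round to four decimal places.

For a bivariate normal, E[V | U=x] = μ_V + ρ·(σ_V/σ_U)·(x − μ_U).
E[V | U=-3.0] = -5.3 + (0.55)·(1.5/3.0)·(-3.0 − (1.0)) = -5.3 + (0.275)·(-4) = -6.4000.

-6.4000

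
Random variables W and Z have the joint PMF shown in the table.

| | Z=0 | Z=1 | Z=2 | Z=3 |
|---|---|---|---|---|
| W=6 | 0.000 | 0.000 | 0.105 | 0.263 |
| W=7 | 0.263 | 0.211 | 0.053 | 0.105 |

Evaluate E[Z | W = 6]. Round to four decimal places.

P(W = 6) = 0.368.
Σ Z·P over the event = 2·(0.105) + 3·(0.263) = 0.999.
E[Z | W = 6] = (0.999) / (0.368) = 2.7147.

2.7147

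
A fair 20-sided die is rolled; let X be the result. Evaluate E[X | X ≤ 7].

Given X ≤ 7, X is equally likely to be any of {1, 2, 3, 4, 5, 6, 7}.
E[X | X ≤ 7] = (1 + 2 + 3 + 4 + 5 + 6 + 7) / 7 = 4.

4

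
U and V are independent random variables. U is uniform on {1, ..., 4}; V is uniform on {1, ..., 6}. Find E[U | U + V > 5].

P(U + V > 5) = 7/12.
Summing U·P(x,y) over outcomes with U + V > 5 gives 5/3.
E[U | U + V > 5] = (5/3) / (7/12) = 20/7.

20/7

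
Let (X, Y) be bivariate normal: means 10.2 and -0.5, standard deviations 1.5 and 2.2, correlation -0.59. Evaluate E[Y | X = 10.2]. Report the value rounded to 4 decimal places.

For a bivariate normal, E[Y | X=x] = μ_Y + ρ·(σ_Y/σ_X)·(x − μ_X).
E[Y | X=10.2] = -0.5 + (-0.59)·(2.2/1.5)·(10.2 − (10.2)) = -0.5 + (-0.86533)·(0) = -0.5000.

-0.5000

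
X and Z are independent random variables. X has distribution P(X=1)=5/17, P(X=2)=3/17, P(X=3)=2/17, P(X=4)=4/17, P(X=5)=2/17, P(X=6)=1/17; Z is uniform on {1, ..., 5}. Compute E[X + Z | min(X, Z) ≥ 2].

43/6

P(min(X, Z) ≥ 2) = 48/85.
Summing (X+Z)·P(x,y) over outcomes with min(X, Z) ≥ 2 gives 344/85.
E[X + Z | min(X, Z) ≥ 2] = (344/85) / (48/85) = 43/6.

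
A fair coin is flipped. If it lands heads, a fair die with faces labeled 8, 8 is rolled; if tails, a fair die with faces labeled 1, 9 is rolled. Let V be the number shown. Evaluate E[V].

13/2

E[V | heads] = (8+8)/2 = 8.
E[V | tails] = (1+9)/2 = 5.
E[V] = (1/2)·(8) + (1/2)·(5) = 13/2.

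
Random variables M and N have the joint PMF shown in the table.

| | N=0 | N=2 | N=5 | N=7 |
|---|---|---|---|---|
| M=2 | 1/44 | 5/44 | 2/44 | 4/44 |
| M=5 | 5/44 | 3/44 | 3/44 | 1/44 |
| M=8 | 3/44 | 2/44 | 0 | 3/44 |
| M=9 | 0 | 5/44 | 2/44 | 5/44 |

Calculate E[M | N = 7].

P(N = 7) = 13/44.
Σ M·P over the event = 2·(4/44) + 5·(1/44) + 8·(3/44) + 9·(5/44) = 41/22.
E[M | N = 7] = (41/22) / (13/44) = 82/13.

82/13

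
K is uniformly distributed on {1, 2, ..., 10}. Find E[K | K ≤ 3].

Given K ≤ 3, K is equally likely to be any of {1, 2, 3}.
E[K | K ≤ 3] = (1 + 2 + 3) / 3 = 2.

2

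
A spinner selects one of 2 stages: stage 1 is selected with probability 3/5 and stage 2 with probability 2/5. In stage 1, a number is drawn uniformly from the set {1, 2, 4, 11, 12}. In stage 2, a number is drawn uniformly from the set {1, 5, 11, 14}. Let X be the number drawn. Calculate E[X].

67/10

E[X | stage 1] = (1+2+4+11+12)/5 = 6.
E[X | stage 2] = (1+5+11+14)/4 = 31/4.
By the law of total expectation,
E[X] = (3/5)·(6) + (2/5)·(31/4) = 67/10.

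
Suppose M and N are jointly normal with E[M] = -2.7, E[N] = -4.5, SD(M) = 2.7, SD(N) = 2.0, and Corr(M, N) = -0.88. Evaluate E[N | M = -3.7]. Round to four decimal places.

E[N | M=x] = μ_N + ρ(σ_N/σ_M)(x − μ_M) for jointly normal variables.
E[N | M=-3.7] = -4.5 + (-0.88)·(2.0/2.7)·(-3.7 − (-2.7)) = -4.5 + (-0.651852)·(-1) = -3.8481.

-3.8481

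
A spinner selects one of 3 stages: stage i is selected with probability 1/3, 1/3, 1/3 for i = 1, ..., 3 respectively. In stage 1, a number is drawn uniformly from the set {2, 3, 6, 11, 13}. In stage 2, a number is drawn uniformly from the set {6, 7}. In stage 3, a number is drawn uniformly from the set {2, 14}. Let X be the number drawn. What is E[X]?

43/6

E[X | stage 1] = (2+3+6+11+13)/5 = 7.
E[X | stage 2] = (6+7)/2 = 13/2.
E[X | stage 3] = (2+14)/2 = 8.
E[X] = (1/3)·(7) + (1/3)·(13/2) + (1/3)·(8) = 43/6.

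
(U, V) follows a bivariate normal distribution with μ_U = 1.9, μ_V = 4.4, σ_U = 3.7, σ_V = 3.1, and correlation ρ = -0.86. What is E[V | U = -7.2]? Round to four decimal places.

For a bivariate normal, E[V | U=x] = μ_V + ρ·(σ_V/σ_U)·(x − μ_U).
E[V | U=-7.2] = 4.4 + (-0.86)·(3.1/3.7)·(-7.2 − (1.9)) = 4.4 + (-0.72054)·(-9.1) = 10.9569.

10.9569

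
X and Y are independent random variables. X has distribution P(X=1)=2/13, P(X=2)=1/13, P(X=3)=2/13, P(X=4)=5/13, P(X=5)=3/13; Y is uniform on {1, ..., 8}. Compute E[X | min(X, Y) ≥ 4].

P(min(X, Y) ≥ 4) = 5/13.
Summing X·P(x,y) over outcomes with min(X, Y) ≥ 4 gives 175/104.
E[X | min(X, Y) ≥ 4] = (175/104) / (5/13) = 35/8.

35/8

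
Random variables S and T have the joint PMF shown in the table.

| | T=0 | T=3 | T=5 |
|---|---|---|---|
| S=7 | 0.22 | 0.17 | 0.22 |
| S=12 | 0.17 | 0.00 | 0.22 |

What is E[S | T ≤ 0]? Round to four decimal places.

P(T ≤ 0) = 0.39.
Σ S·P over the event = 7·(0.22) + 12·(0.17) = 3.58.
E[S | T ≤ 0] = (3.58) / (0.39) = 9.1795.

9.1795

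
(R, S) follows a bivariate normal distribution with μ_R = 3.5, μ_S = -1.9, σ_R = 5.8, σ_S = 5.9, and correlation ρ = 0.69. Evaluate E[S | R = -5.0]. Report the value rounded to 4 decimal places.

For a bivariate normal, E[S | R=x] = μ_S + ρ·(σ_S/σ_R)·(x − μ_R).
E[S | R=-5.0] = -1.9 + (0.69)·(5.9/5.8)·(-5.0 − (3.5)) = -1.9 + (0.701897)·(-8.5) = -7.8661.

-7.8661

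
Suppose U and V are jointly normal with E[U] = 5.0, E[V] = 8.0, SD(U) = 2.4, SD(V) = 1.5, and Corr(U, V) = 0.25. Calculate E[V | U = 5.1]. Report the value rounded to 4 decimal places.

E[V | U=x] = μ_V + ρ(σ_V/σ_U)(x − μ_U) for jointly normal variables.
E[V | U=5.1] = 8.0 + (0.25)·(1.5/2.4)·(5.1 − (5.0)) = 8.0 + (0.15625)·(0.1) = 8.0156.

8.0156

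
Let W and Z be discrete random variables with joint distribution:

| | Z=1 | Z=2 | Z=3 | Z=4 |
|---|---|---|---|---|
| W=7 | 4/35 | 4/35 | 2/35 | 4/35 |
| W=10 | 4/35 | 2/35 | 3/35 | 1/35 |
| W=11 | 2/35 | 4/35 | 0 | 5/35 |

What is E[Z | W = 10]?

P(W = 10) = 2/7.
Σ Z·P over the event = 1·(4/35) + 2·(2/35) + 3·(3/35) + 4·(1/35) = 3/5.
E[Z | W = 10] = (3/5) / (2/7) = 21/10.

21/10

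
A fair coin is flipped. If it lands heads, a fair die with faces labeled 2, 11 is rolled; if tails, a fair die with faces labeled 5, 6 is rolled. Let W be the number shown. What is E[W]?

E[W | heads] = (2+11)/2 = 13/2.
E[W | tails] = (5+6)/2 = 11/2.
E[W] = (1/2)·(13/2) + (1/2)·(11/2) = 6.

6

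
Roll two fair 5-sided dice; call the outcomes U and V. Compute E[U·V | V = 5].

15

P(V = 5) = 1/5.
Summing UV·P(x,y) over outcomes with V = 5 gives 3.
E[U·V | V = 5] = (3) / (1/5) = 15.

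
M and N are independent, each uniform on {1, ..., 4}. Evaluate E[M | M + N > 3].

36/13

P(M + N > 3) = 13/16.
Summing M·P(x,y) over outcomes with M + N > 3 gives 9/4.
E[M | M + N > 3] = (9/4) / (13/16) = 36/13.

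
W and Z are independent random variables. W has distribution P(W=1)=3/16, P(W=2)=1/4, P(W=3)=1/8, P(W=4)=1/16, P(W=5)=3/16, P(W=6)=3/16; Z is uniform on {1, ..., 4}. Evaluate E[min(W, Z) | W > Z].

76/35

P(W > Z) = 35/64.
Summing min(W,Z)·P(x,y) over outcomes with W > Z gives 19/16.
E[min(W, Z) | W > Z] = (19/16) / (35/64) = 76/35.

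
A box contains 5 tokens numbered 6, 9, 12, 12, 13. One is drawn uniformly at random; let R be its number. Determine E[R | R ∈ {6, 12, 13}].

P(R ∈ {6, 12, 13}) = 4/5.
Σ over the event: 6·1/5 + 12·2/5 + 13·1/5 = 43/5.
E[R | R ∈ {6, 12, 13}] = (43/5) / (4/5) = 43/4.

43/4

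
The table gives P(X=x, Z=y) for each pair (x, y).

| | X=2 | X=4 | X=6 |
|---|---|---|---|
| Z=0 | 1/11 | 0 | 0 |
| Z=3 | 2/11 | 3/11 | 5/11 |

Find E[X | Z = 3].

23/5

P(Z = 3) = 10/11.
Σ X·P over the event = 2·(2/11) + 4·(3/11) + 6·(5/11) = 46/11.
E[X | Z = 3] = (46/11) / (10/11) = 23/5.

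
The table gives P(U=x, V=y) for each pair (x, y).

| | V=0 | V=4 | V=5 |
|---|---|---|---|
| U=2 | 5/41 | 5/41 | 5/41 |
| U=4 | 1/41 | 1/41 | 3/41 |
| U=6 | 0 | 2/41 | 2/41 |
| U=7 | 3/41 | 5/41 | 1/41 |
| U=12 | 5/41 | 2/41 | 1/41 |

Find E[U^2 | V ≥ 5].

P(V ≥ 5) = 12/41.
Σ U^2·P over the event = 4·(5/41) + 16·(3/41) + 36·(2/41) + 49·(1/41) + 144·(1/41) = 333/41.
E[U^2 | V ≥ 5] = (333/41) / (12/41) = 111/4.

111/4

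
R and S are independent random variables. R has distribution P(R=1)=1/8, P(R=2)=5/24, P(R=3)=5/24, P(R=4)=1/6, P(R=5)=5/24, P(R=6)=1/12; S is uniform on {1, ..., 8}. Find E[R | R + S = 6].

69/22

P(R + S = 6) = 11/96.
Summing R·P(x,y) over outcomes with R + S = 6 gives 23/64.
E[R | R + S = 6] = (23/64) / (11/96) = 69/22.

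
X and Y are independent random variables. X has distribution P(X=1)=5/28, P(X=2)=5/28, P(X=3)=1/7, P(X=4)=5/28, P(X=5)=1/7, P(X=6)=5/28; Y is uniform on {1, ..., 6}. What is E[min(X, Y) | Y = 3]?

P(Y = 3) = 1/6.
Summing min(X,Y)·P(x,y) over outcomes with Y = 3 gives 23/56.
E[min(X, Y) | Y = 3] = (23/56) / (1/6) = 69/28.

69/28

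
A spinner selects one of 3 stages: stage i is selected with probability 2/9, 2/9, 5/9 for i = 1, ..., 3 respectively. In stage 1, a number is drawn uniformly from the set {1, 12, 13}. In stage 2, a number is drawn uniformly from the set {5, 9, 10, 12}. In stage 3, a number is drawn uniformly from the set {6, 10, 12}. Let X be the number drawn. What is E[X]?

82/9

E[X | stage 1] = (1+12+13)/3 = 26/3.
E[X | stage 2] = (5+9+10+12)/4 = 9.
E[X | stage 3] = (6+10+12)/3 = 28/3.
E[X] = (2/9)·(26/3) + (2/9)·(9) + (5/9)·(28/3) = 82/9.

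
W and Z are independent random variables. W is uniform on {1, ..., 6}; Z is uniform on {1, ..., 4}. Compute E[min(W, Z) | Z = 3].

5/2

Outcomes with Z = 3: (1,3), (2,3), (3,3), (4,3), (5,3), (6,3), each with probability 1/24.
E[min(W, Z) | Z = 3] = (1 + 2 + 3 + 3 + 3 + 3) / 6 = 5/2.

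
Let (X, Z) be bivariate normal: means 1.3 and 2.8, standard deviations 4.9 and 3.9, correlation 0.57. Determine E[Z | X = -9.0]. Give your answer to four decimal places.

-1.8728

The regression of Z on X has slope ρ·σ_Z/σ_X and passes through (μ_X, μ_Z).
E[Z | X=-9.0] = 2.8 + (0.57)·(3.9/4.9)·(-9.0 − (1.3)) = 2.8 + (0.45367)·(-10.3) = -1.8728.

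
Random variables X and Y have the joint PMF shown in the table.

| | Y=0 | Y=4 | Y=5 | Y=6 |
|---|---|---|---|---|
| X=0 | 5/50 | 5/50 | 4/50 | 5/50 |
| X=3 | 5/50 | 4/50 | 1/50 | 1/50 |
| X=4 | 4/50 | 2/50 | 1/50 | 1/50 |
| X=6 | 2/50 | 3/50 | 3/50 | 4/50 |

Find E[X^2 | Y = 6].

169/11

P(Y = 6) = 11/50.
Σ X^2·P over the event = 0·(5/50) + 9·(1/50) + 16·(1/50) + 36·(4/50) = 169/50.
E[X^2 | Y = 6] = (169/50) / (11/50) = 169/11.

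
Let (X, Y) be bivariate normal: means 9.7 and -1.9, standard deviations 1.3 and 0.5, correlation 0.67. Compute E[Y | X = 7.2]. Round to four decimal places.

-2.5442

The regression of Y on X has slope ρ·σ_Y/σ_X and passes through (μ_X, μ_Y).
E[Y | X=7.2] = -1.9 + (0.67)·(0.5/1.3)·(7.2 − (9.7)) = -1.9 + (0.25769)·(-2.5) = -2.5442.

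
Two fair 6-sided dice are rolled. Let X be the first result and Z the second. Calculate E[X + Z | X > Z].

7

P(X > Z) = 5/12.
Summing (X+Z)·P(x,y) over outcomes with X > Z gives 35/12.
E[X + Z | X > Z] = (35/12) / (5/12) = 7.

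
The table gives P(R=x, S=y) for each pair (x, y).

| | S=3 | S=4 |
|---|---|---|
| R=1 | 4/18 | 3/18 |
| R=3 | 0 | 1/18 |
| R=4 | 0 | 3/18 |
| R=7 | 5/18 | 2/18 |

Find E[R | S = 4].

P(S = 4) = 1/2.
Σ R·P over the event = 1·(3/18) + 3·(1/18) + 4·(3/18) + 7·(2/18) = 16/9.
E[R | S = 4] = (16/9) / (1/2) = 32/9.

32/9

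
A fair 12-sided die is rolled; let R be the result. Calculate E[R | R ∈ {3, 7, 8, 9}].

P(R ∈ {3, 7, 8, 9}) = 1/3.
Σ over the event: 3·1/12 + 7·1/12 + 8·1/12 + 9·1/12 = 9/4.
E[R | R ∈ {3, 7, 8, 9}] = (9/4) / (1/3) = 27/4.

27/4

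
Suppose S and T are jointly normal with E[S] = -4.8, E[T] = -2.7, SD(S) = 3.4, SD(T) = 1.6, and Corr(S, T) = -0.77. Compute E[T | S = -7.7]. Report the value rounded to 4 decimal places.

-1.6492

For a bivariate normal, E[T | S=x] = μ_T + ρ·(σ_T/σ_S)·(x − μ_S).
E[T | S=-7.7] = -2.7 + (-0.77)·(1.6/3.4)·(-7.7 − (-4.8)) = -2.7 + (-0.36235)·(-2.9) = -1.6492.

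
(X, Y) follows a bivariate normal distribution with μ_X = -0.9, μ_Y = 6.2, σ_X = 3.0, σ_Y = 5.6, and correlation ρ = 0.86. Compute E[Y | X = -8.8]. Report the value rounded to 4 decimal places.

For a bivariate normal, E[Y | X=x] = μ_Y + ρ·(σ_Y/σ_X)·(x − μ_X).
E[Y | X=-8.8] = 6.2 + (0.86)·(5.6/3.0)·(-8.8 − (-0.9)) = 6.2 + (1.60533)·(-7.9) = -6.4821.

-6.4821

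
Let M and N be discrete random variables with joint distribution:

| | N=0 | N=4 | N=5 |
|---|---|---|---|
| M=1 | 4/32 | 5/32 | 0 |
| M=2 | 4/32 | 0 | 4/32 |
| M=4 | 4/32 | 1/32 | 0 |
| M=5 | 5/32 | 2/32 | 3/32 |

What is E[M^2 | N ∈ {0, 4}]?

56/5

P(N ∈ {0, 4}) = 25/32.
Summing M^2·P(M=x,N=y) over the conditioning event gives 35/4.
E[M^2 | N ∈ {0, 4}] = (35/4) / (25/32) = 56/5.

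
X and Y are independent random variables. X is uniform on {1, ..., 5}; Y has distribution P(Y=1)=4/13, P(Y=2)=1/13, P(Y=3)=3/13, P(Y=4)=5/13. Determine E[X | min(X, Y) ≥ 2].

P(min(X, Y) ≥ 2) = 36/65.
Summing X·P(x,y) over outcomes with min(X, Y) ≥ 2 gives 126/65.
E[X | min(X, Y) ≥ 2] = (126/65) / (36/65) = 7/2.

7/2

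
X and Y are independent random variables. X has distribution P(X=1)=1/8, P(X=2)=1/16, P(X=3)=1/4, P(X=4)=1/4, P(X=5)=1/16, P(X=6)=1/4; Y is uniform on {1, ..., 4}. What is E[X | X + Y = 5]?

32/11

P(X + Y = 5) = 11/64.
Summing X·P(x,y) over outcomes with X + Y = 5 gives 1/2.
E[X | X + Y = 5] = (1/2) / (11/64) = 32/11.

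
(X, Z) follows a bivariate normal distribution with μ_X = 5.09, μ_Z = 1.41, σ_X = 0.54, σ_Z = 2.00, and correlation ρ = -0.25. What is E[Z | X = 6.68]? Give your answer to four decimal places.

-0.0622

E[Z | X=x] = μ_Z + ρ(σ_Z/σ_X)(x − μ_X) for jointly normal variables.
E[Z | X=6.68] = 1.41 + (-0.25)·(2.00/0.54)·(6.68 − (5.09)) = 1.41 + (-0.92593)·(1.59) = -0.0622.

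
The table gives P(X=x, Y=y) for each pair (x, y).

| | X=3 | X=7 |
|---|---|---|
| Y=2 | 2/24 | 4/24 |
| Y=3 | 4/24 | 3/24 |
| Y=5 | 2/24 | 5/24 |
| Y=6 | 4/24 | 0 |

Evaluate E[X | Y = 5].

P(Y = 5) = 7/24.
Σ X·P over the event = 3·(2/24) + 7·(5/24) = 41/24.
E[X | Y = 5] = (41/24) / (7/24) = 41/7.

41/7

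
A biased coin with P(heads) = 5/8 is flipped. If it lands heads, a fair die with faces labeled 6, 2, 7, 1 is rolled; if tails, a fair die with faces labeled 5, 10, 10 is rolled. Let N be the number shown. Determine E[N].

45/8

E[N | heads] = (6+2+7+1)/4 = 4.
E[N | tails] = (5+10+10)/3 = 25/3.
By the law of total expectation,
E[N] = (5/8)·(4) + (3/8)·(25/3) = 45/8.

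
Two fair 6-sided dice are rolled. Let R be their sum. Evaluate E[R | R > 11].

P(R > 11) = 1/36.
Σ over the event: 12·1/36 = 1/3.
E[R | R > 11] = (1/3) / (1/36) = 12.

12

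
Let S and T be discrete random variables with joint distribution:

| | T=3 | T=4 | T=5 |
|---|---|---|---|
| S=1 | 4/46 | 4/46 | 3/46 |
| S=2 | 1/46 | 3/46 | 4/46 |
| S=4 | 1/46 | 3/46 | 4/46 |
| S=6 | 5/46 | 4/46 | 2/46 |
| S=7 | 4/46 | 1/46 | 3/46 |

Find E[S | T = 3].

68/15

P(T = 3) = 15/46.
Σ S·P over the event = 1·(4/46) + 2·(1/46) + 4·(1/46) + 6·(5/46) + 7·(4/46) = 34/23.
E[S | T = 3] = (34/23) / (15/46) = 68/15.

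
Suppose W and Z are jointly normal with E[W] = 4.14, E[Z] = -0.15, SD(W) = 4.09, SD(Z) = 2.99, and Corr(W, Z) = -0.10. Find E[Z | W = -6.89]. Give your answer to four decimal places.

0.6563

E[Z | W=x] = μ_Z + ρ(σ_Z/σ_W)(x − μ_W) for jointly normal variables.
E[Z | W=-6.89] = -0.15 + (-0.10)·(2.99/4.09)·(-6.89 − (4.14)) = -0.15 + (-0.073105)·(-11.03) = 0.6563.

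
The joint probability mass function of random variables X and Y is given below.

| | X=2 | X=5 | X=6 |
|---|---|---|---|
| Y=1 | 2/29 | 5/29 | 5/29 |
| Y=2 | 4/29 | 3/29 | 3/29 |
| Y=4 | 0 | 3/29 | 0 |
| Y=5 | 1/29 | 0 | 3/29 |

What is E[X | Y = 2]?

41/10

P(Y = 2) = 10/29.
Summing X·P(X=x,Y=y) over the conditioning event gives 41/29.
E[X | Y = 2] = (41/29) / (10/29) = 41/10.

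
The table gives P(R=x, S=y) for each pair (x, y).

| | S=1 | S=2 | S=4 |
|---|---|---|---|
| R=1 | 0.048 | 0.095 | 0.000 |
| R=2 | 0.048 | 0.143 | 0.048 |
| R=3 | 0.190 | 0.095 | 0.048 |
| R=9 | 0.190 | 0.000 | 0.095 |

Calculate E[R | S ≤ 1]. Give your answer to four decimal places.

5.0924

P(S ≤ 1) = 0.476.
Σ R·P over the event = 1·(0.048) + 2·(0.048) + 3·(0.190) + 9·(0.190) = 2.424.
E[R | S ≤ 1] = (2.424) / (0.476) = 5.0924.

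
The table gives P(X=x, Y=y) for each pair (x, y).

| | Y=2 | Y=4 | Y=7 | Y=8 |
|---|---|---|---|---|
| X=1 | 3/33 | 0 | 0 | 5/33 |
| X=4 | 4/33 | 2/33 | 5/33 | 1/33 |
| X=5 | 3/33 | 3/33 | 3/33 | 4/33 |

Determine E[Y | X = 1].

23/4

P(X = 1) = 8/33.
Σ Y·P over the event = 2·(3/33) + 8·(5/33) = 46/33.
E[Y | X = 1] = (46/33) / (8/33) = 23/4.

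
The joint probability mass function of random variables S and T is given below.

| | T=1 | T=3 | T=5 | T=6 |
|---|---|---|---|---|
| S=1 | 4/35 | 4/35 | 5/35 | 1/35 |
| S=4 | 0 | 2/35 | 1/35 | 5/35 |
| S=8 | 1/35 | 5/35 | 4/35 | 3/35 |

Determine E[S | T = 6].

5

P(T = 6) = 9/35.
Summing S·P(S=x,T=y) over the conditioning event gives 9/7.
E[S | T = 6] = (9/7) / (9/35) = 5.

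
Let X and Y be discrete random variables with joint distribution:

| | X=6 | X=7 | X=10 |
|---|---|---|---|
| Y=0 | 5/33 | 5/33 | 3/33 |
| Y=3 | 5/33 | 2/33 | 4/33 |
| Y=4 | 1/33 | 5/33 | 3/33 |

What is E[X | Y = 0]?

95/13

P(Y = 0) = 13/33.
Summing X·P(X=x,Y=y) over the conditioning event gives 95/33.
E[X | Y = 0] = (95/33) / (13/33) = 95/13.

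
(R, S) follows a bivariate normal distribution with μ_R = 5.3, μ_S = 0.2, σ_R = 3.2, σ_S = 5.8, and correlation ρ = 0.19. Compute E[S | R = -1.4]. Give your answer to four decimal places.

-2.1073

The regression of S on R has slope ρ·σ_S/σ_R and passes through (μ_R, μ_S).
E[S | R=-1.4] = 0.2 + (0.19)·(5.8/3.2)·(-1.4 − (5.3)) = 0.2 + (0.34437)·(-6.7) = -2.1073.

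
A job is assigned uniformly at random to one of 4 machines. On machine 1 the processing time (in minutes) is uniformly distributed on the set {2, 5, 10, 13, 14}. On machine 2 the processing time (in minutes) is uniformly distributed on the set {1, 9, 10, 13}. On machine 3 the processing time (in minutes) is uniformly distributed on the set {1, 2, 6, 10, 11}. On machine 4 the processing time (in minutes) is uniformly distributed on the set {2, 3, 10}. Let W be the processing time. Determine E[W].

E[W | machine 1] = (2+5+10+13+14)/5 = 44/5.
E[W | machine 2] = (1+9+10+13)/4 = 33/4.
E[W | machine 3] = (1+2+6+10+11)/5 = 6.
E[W | machine 4] = (2+3+10)/3 = 5.
By the law of total expectation,
E[W] = (1/4)·(44/5) + (1/4)·(33/4) + (1/4)·(6) + (1/4)·(5) = 561/80.

561/80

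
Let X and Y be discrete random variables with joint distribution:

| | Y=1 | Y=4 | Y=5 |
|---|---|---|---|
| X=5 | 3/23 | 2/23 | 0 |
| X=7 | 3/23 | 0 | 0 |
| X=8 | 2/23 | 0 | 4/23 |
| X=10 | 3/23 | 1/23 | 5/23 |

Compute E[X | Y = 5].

82/9

P(Y = 5) = 9/23.
Σ X·P over the event = 8·(4/23) + 10·(5/23) = 82/23.
E[X | Y = 5] = (82/23) / (9/23) = 82/9.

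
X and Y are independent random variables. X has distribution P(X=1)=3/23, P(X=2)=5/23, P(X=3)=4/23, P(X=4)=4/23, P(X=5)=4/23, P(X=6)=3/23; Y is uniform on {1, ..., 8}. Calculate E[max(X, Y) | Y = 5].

P(Y = 5) = 1/8.
Summing max(X,Y)·P(x,y) over outcomes with Y = 5 gives 59/92.
E[max(X, Y) | Y = 5] = (59/92) / (1/8) = 118/23.

118/23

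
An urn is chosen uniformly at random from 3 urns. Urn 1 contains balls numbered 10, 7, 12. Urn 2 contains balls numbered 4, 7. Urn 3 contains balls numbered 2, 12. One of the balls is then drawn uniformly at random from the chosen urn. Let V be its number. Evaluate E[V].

E[V | urn 1] = (10+7+12)/3 = 29/3.
E[V | urn 2] = (4+7)/2 = 11/2.
E[V | urn 3] = (2+12)/2 = 7.
E[V] = (1/3)·(29/3) + (1/3)·(11/2) + (1/3)·(7) = 133/18.

133/18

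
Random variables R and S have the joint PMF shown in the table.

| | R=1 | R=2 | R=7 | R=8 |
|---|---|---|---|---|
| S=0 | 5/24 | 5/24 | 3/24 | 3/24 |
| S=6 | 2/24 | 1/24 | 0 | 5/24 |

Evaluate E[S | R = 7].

0

P(R = 7) = 1/8.
Σ S·P over the event = 0·(3/24) = 0.
E[S | R = 7] = (0) / (1/8) = 0.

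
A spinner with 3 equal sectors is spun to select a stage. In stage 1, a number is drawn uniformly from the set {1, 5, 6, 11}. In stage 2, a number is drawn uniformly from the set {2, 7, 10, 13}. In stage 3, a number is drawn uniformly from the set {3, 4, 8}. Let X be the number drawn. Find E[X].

E[X | stage 1] = (1+5+6+11)/4 = 23/4.
E[X | stage 2] = (2+7+10+13)/4 = 8.
E[X | stage 3] = (3+4+8)/3 = 5.
By the law of total expectation,
E[X] = (1/3)·(23/4) + (1/3)·(8) + (1/3)·(5) = 25/4.

25/4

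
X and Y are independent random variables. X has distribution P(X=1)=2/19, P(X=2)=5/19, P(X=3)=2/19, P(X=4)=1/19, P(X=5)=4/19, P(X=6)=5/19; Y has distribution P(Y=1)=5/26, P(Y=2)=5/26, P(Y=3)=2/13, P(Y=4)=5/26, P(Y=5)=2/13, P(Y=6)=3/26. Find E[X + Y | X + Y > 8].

P(X + Y > 8) = 141/494.
Summing (X+Y)·P(x,y) over outcomes with X + Y > 8 gives 711/247.
E[X + Y | X + Y > 8] = (711/247) / (141/494) = 474/47.

474/47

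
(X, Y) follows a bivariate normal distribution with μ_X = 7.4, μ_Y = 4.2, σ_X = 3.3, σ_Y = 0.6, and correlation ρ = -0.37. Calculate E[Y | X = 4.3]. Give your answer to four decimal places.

4.4085

E[Y | X=x] = μ_Y + ρ(σ_Y/σ_X)(x − μ_X) for jointly normal variables.
E[Y | X=4.3] = 4.2 + (-0.37)·(0.6/3.3)·(4.3 − (7.4)) = 4.2 + (-0.067273)·(-3.1) = 4.4085.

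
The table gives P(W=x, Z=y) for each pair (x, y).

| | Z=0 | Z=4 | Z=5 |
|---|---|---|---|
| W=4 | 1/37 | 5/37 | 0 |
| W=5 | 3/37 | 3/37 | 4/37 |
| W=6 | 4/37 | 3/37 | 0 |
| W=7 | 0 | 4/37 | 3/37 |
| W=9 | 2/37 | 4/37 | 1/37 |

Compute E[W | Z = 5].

25/4

P(Z = 5) = 8/37.
Summing W·P(W=x,Z=y) over the conditioning event gives 50/37.
E[W | Z = 5] = (50/37) / (8/37) = 25/4.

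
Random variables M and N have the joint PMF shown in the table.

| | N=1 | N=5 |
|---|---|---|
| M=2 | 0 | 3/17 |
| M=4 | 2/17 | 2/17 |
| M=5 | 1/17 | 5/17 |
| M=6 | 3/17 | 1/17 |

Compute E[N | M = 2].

P(M = 2) = 3/17.
Σ N·P over the event = 5·(3/17) = 15/17.
E[N | M = 2] = (15/17) / (3/17) = 5.

5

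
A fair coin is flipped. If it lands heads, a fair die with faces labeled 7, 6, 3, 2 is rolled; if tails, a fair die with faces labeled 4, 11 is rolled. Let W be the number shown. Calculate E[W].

E[W | heads] = (7+6+3+2)/4 = 9/2.
E[W | tails] = (4+11)/2 = 15/2.
By the law of total expectation,
E[W] = (1/2)·(9/2) + (1/2)·(15/2) = 6.

6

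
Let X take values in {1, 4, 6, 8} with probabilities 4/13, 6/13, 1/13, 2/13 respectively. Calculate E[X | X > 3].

P(X > 3) = 9/13.
Σ over the event: 4·6/13 + 6·1/13 + 8·2/13 = 46/13.
E[X | X > 3] = (46/13) / (9/13) = 46/9.

46/9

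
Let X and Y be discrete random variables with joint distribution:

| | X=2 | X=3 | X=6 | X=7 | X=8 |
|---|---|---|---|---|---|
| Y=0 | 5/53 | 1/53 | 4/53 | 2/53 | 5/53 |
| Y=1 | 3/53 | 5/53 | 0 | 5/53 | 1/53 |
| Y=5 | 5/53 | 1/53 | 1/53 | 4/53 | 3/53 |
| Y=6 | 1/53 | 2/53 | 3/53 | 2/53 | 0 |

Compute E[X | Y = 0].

91/17

P(Y = 0) = 17/53.
Σ X·P over the event = 2·(5/53) + 3·(1/53) + 6·(4/53) + 7·(2/53) + 8·(5/53) = 91/53.
E[X | Y = 0] = (91/53) / (17/53) = 91/17.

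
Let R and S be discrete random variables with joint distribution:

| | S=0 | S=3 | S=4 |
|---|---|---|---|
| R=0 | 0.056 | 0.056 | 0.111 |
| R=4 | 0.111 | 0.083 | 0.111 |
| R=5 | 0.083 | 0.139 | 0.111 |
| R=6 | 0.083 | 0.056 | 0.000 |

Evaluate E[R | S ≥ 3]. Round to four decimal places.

P(S ≥ 3) = 0.667.
Σ R·P over the event = 0·(0.056) + 0·(0.111) + 4·(0.083) + 4·(0.111) + 5·(0.139) + 5·(0.111) + 6·(0.056) = 2.362.
E[R | S ≥ 3] = (2.362) / (0.667) = 3.5412.

3.5412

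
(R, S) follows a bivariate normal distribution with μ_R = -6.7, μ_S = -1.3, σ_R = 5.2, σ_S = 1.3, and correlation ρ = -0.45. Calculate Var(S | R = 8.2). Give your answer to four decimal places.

1.3478

The conditional variance in a bivariate normal is σ_S²(1 − ρ²), independent of x.
Var(S | R=8.2) = (1.3)²·(1 − (-0.45)²) = 1.69·0.7975 = 1.3478.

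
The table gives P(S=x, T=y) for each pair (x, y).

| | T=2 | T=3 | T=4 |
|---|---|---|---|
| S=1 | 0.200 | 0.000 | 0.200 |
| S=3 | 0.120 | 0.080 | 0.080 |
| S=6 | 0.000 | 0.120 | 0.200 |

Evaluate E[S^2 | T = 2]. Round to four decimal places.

P(T = 2) = 0.320.
Σ S^2·P over the event = 1·(0.200) + 9·(0.120) = 1.280.
E[S^2 | T = 2] = (1.280) / (0.320) = 4.0000.

4.0000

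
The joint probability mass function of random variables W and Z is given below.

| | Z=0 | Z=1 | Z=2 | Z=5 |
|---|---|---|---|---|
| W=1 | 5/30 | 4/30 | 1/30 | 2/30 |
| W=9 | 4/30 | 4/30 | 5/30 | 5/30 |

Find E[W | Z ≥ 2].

P(Z ≥ 2) = 13/30.
Summing W·P(W=x,Z=y) over the conditioning event gives 31/10.
E[W | Z ≥ 2] = (31/10) / (13/30) = 93/13.

93/13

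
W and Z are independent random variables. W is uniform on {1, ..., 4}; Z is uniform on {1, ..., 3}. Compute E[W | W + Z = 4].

P(W + Z = 4) = 1/4.
Summing W·P(x,y) over outcomes with W + Z = 4 gives 1/2.
E[W | W + Z = 4] = (1/2) / (1/4) = 2.

2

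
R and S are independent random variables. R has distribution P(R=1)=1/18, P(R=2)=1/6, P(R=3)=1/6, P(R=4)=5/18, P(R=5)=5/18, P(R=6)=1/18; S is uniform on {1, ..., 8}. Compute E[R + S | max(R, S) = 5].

P(max(R, S) = 5) = 37/144.
Summing (R+S)·P(x,y) over outcomes with max(R, S) = 5 gives 37/18.
E[R + S | max(R, S) = 5] = (37/18) / (37/144) = 8.

8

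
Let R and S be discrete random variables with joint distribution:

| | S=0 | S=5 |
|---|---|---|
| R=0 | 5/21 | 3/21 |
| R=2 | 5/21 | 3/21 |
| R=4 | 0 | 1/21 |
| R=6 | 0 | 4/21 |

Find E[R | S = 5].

P(S = 5) = 11/21.
Σ R·P over the event = 0·(3/21) + 2·(3/21) + 4·(1/21) + 6·(4/21) = 34/21.
E[R | S = 5] = (34/21) / (11/21) = 34/11.

34/11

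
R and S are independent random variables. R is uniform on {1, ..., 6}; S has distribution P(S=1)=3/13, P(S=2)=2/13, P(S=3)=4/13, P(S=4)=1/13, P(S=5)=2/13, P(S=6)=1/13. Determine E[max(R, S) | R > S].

179/39

P(R > S) = 1/2.
Summing max(R,S)·P(x,y) over outcomes with R > S gives 179/78.
E[max(R, S) | R > S] = (179/78) / (1/2) = 179/39.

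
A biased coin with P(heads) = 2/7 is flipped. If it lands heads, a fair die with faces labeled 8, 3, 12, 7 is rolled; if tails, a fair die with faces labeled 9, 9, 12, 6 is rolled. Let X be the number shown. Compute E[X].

60/7

E[X | heads] = (8+3+12+7)/4 = 15/2.
E[X | tails] = (9+9+12+6)/4 = 9.
By the law of total expectation,
E[X] = (2/7)·(15/2) + (5/7)·(9) = 60/7.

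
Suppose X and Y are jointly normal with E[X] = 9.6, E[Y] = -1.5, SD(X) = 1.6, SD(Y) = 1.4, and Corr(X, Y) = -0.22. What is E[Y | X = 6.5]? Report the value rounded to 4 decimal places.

-0.9033

For a bivariate normal, E[Y | X=x] = μ_Y + ρ·(σ_Y/σ_X)·(x − μ_X).
E[Y | X=6.5] = -1.5 + (-0.22)·(1.4/1.6)·(6.5 − (9.6)) = -1.5 + (-0.1925)·(-3.1) = -0.9033.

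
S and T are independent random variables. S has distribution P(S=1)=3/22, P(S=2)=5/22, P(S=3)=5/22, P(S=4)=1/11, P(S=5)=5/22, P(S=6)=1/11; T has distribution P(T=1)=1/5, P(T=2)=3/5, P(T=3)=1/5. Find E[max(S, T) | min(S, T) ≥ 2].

15/4

P(min(S, T) ≥ 2) = 38/55.
Summing max(S,T)·P(x,y) over outcomes with min(S, T) ≥ 2 gives 57/22.
E[max(S, T) | min(S, T) ≥ 2] = (57/22) / (38/55) = 15/4.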